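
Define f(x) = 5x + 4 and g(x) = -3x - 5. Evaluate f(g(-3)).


g(-3) = 4
f(4) = 24

24


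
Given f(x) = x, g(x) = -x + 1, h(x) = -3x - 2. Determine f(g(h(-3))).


h(-3) = 7
g(7) = -6
f(-6) = -6

-6


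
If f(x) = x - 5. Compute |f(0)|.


f(0) = -5
|-5| = 5

5


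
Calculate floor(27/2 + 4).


17


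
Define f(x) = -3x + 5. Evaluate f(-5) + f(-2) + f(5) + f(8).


f(-5) = 20
f(-2) = 11
f(5) = -10
f(8) = -19
Sum = 2

2


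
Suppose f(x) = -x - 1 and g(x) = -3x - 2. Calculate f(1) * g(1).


f(1) = -2
g(1) = -5
Product = 10

10


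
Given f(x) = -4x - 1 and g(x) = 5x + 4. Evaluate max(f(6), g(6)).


f(6) = -25
g(6) = 34
max = 34

34


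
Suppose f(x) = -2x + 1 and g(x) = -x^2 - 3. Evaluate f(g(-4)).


g(-4) = -19
f(-19) = 39

39


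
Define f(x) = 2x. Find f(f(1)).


f(1) = 2
f(2) = 4

4


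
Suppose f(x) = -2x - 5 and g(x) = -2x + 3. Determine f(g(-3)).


g(-3) = 9
f(9) = -23

-23


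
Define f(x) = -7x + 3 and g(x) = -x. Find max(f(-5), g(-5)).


f(-5) = 38
g(-5) = 5
max = 38

38


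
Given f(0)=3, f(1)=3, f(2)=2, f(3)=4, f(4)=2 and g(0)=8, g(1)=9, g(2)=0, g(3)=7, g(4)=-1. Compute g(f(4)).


0


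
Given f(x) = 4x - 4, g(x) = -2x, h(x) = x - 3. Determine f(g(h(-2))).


36


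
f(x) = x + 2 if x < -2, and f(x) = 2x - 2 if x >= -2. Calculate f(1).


1 satisfies x >= -2
f(1) = 0

0


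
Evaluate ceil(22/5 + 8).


22/5 = 4.4
4.4 + 8 = 12.4
ceil(12.4) = 13

13


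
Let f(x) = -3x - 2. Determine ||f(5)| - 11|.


6


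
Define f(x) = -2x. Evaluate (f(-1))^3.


f(-1) = 2
(2)^3 = 8

8


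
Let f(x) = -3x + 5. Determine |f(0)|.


f(0) = 5
|5| = 5

5


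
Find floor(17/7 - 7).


17/7 = 2.4286
2.4286 - 7 = -4.5714
floor(-4.5714) = -5

-5


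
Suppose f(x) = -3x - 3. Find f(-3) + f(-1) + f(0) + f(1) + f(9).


f(-3) = 6
f(-1) = 0
f(0) = -3
f(1) = -6
f(9) = -30
Sum = -33

-33


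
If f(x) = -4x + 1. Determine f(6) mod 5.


f(6) = -23
-23 mod 5 = 2

2


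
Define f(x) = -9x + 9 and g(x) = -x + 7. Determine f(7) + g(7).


f(7) = -54
g(7) = 0
Sum = -54

-54


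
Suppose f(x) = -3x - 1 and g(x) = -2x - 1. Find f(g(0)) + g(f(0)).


3


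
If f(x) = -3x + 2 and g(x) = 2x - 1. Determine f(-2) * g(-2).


-40


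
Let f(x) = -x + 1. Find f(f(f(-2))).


f(-2) = 3
f(3) = -2
f(-2) = 3

3


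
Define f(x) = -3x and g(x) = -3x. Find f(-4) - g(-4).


0


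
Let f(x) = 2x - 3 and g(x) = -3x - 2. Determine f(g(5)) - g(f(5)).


f(g(5)) = -37
g(f(5)) = -23
Difference = -14

-14


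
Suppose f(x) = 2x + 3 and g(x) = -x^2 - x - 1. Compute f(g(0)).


g(0) = -1
f(-1) = 1

1


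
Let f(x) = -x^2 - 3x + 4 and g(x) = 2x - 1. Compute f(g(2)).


g(2) = 3
f(3) = (-1)*(3)^2 - 3*(3) + 4 = -14

-14


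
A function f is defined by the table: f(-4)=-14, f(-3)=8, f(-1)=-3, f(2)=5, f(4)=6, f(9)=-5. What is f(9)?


Reading from the table at x = 9

-5


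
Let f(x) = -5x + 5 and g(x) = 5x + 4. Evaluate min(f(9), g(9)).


f(9) = -40
g(9) = 49
min = -40

-40


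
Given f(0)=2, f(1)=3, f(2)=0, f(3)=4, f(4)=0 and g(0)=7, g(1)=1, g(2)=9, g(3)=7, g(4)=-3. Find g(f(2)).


f(2) = 0
g(0) = 7

7


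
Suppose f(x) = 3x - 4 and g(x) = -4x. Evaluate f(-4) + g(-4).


f(-4) = -16
g(-4) = 16
Sum = 0

0


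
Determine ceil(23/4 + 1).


23/4 = 5.75
5.75 + 1 = 6.75
ceil(6.75) = 7

7


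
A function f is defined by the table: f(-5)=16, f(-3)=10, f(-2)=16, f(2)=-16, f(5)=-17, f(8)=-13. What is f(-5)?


Reading from the table at x = -5

16


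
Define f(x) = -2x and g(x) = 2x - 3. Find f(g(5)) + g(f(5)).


f(g(5)) = -14
g(f(5)) = -23
Sum = -37

-37


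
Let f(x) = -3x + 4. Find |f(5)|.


f(5) = -11
|-11| = 11

11


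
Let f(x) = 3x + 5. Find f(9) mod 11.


10


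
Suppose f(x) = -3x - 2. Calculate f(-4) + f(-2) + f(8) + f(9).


f(-4) = 10
f(-2) = 4
f(8) = -26
f(9) = -29
Sum = -41

-41


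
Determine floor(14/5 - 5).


14/5 = 2.8
2.8 - 5 = -2.2
floor(-2.2) = -3

-3


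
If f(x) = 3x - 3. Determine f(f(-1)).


f(-1) = -6
f(-6) = -21

-21


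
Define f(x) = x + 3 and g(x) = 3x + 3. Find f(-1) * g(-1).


f(-1) = 2
g(-1) = 0
Product = 0

0


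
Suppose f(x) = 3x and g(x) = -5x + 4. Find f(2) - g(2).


12


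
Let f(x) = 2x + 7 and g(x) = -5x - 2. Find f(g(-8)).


g(-8) = 38
f(38) = 83

83


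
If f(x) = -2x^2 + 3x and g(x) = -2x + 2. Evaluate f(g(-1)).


g(-1) = 4
f(4) = (-2)*(4)^2 + 3*(4) = -20

-20


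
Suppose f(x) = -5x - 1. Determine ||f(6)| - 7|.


f(6) = -31
|-31| = 31
|31 - 7| = 24

24


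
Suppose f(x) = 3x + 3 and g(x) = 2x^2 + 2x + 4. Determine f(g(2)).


g(2) = 16
f(16) = 51

51


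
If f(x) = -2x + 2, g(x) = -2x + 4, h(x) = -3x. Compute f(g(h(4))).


h(4) = -12
g(-12) = 28
f(28) = -54

-54


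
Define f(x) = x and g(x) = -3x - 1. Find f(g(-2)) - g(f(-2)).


f(g(-2)) = 5
g(f(-2)) = 5
Difference = 0

0


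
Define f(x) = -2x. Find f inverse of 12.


-6


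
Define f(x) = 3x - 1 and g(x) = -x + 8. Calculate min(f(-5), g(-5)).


f(-5) = -16
g(-5) = 13
min = -16

-16


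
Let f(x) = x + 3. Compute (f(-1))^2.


f(-1) = 2
(2)^2 = 4

4


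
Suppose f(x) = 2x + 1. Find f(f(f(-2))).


f(-2) = -3
f(-3) = -5
f(-5) = -9

-9


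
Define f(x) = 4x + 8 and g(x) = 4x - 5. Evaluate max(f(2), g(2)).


f(2) = 16
g(2) = 3
max = 16

16


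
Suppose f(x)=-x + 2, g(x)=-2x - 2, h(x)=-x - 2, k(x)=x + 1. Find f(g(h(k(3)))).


k(3) = 4
h(4) = -6
g(-6) = 10
f(10) = -8

-8


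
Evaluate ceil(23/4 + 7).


23/4 = 5.75
5.75 + 7 = 12.75
ceil(12.75) = 13

13


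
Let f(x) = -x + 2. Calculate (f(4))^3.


f(4) = -2
(-2)^3 = -8

-8


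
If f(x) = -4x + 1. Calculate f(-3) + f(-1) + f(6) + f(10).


f(-3) = 13
f(-1) = 5
f(6) = -23
f(10) = -39
Sum = -44

-44


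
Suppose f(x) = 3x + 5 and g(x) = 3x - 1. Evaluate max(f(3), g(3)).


f(3) = 14
g(3) = 8
max = 14

14


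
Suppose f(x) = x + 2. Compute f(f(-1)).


f(-1) = 1
f(1) = 3

3


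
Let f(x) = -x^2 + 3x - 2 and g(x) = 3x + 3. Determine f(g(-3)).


g(-3) = -6
f(-6) = (-1)*(-6)^2 + 3*(-6) - 2 = -56

-56


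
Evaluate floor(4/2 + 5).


4/2 = 2
2 + 5 = 7
floor(7) = 7

7


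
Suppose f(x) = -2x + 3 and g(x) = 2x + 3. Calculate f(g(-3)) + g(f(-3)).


f(g(-3)) = 9
g(f(-3)) = 21
Sum = 30

30


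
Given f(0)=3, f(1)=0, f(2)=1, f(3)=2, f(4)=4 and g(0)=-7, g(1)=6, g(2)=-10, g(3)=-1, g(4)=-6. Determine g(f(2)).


f(2) = 1
g(1) = 6

6


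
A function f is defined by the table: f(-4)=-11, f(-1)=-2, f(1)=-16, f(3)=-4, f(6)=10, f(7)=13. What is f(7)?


Reading from the table at x = 7

13


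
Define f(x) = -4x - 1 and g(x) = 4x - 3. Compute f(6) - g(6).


f(6) = -25
g(6) = 21
Difference = -46

-46


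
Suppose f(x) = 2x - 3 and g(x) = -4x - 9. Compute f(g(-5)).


g(-5) = 11
f(11) = 19

19


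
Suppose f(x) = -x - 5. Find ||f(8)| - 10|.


3


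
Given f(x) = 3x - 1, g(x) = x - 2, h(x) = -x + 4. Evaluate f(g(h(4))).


h(4) = 0
g(0) = -2
f(-2) = -7

-7


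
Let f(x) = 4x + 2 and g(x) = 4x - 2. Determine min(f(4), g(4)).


f(4) = 18
g(4) = 14
min = 14

14


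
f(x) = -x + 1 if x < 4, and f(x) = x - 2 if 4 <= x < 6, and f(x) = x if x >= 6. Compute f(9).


9


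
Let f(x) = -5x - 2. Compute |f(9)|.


f(9) = -47
|-47| = 47

47


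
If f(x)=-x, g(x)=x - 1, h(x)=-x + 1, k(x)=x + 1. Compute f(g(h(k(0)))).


1


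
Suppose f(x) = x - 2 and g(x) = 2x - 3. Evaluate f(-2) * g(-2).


f(-2) = -4
g(-2) = -7
Product = 28

28


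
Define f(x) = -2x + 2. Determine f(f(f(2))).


-10


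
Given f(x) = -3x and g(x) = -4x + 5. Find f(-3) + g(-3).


f(-3) = 9
g(-3) = 17
Sum = 26

26


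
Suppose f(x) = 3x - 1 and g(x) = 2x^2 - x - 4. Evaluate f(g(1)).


g(1) = -3
f(-3) = -10

-10


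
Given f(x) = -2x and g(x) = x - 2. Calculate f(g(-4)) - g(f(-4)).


6


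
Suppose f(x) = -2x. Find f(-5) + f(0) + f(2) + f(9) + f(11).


f(-5) = 10
f(0) = 0
f(2) = -4
f(9) = -18
f(11) = -22
Sum = -34

-34


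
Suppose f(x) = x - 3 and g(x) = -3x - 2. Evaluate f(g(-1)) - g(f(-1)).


f(g(-1)) = -2
g(f(-1)) = 10
Difference = -12

-12


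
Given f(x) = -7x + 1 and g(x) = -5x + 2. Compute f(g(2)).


57


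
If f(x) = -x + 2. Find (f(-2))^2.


f(-2) = 4
(4)^2 = 16

16


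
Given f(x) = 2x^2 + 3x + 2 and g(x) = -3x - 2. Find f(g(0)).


g(0) = -2
f(-2) = 2*(-2)^2 + 3*(-2) + 2 = 4

4


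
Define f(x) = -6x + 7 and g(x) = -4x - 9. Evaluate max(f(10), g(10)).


-49


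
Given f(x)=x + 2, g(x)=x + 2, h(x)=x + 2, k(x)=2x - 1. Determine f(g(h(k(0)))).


k(0) = -1
h(-1) = 1
g(1) = 3
f(3) = 5

5


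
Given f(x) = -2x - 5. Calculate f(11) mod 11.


f(11) = -27
-27 mod 11 = 6

6


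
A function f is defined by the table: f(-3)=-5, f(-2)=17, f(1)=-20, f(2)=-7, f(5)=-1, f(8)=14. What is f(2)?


Reading from the table at x = 2

-7


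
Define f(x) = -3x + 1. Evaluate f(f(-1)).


-11


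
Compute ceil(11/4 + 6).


11/4 = 2.75
2.75 + 6 = 8.75
ceil(8.75) = 9

9


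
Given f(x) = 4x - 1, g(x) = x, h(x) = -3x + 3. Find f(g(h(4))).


h(4) = -9
g(-9) = -9
f(-9) = -37

-37


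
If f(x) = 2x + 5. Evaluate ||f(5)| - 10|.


f(5) = 15
|15| = 15
|15 - 10| = 5

5


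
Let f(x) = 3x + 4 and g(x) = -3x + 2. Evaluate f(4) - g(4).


f(4) = 16
g(4) = -10
Difference = 26

26


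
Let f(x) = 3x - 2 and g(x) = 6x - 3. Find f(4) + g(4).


f(4) = 10
g(4) = 21
Sum = 31

31


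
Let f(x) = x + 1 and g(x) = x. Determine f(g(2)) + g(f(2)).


f(g(2)) = 3
g(f(2)) = 3
Sum = 6

6


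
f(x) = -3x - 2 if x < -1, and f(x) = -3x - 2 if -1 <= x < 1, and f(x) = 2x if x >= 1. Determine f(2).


2 satisfies x >= 1
f(2) = 4

4


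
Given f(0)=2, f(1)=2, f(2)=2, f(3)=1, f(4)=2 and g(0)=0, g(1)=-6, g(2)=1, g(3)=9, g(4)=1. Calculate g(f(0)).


f(0) = 2
g(2) = 1

1


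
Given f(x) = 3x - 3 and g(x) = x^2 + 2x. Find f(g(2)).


g(2) = 8
f(8) = 21

21


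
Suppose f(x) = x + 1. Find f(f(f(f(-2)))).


f(-2) = -1
f(-1) = 0
f(0) = 1
f(1) = 2

2


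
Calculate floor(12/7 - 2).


12/7 = 1.7143
1.7143 - 2 = -0.2857
floor(-0.2857) = -1

-1


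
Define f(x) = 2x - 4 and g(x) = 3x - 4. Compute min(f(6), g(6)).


f(6) = 8
g(6) = 14
min = 8

8


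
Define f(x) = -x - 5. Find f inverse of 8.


Solve -x - 5 = 8
x = (8 + 5) / (-1) = -13

-13


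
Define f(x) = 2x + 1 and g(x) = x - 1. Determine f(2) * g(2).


f(2) = 5
g(2) = 1
Product = 5

5


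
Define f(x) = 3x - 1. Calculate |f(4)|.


f(4) = 11
|11| = 11

11


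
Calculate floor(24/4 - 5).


24/4 = 6
6 - 5 = 1
floor(1) = 1

1


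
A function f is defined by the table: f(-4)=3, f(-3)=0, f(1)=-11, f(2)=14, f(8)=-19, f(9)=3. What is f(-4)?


Reading from the table at x = -4

3


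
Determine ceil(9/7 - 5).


-3


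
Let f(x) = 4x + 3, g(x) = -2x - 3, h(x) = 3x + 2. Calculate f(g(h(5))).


h(5) = 17
g(17) = -37
f(-37) = -145

-145


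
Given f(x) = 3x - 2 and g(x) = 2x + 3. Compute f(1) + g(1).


f(1) = 1
g(1) = 5
Sum = 6

6


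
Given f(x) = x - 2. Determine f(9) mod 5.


2


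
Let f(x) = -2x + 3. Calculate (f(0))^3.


f(0) = 3
(3)^3 = 27

27


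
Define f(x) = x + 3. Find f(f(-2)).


f(-2) = 1
f(1) = 4

4


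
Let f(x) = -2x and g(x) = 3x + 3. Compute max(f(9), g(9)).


f(9) = -18
g(9) = 30
max = 30

30


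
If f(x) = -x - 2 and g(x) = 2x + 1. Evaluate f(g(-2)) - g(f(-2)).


0


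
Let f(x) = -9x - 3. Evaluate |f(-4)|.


f(-4) = 33
|33| = 33

33


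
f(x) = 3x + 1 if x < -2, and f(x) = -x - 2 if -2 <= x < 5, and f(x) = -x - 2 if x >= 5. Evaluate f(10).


10 satisfies x >= 5
f(10) = -12

-12


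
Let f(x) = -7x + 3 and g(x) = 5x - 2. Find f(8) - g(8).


f(8) = -53
g(8) = 38
Difference = -91

-91


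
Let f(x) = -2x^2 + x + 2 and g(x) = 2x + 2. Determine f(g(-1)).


g(-1) = 0
f(0) = (-2)*(0)^2 + 1*(0) + 2 = 2

2


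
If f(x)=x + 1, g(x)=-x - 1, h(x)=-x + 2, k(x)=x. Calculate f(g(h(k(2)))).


k(2) = 2
h(2) = 0
g(0) = -1
f(-1) = 0

0


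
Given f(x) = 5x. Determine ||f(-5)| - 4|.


21


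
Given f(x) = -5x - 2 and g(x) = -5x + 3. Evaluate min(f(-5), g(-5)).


f(-5) = 23
g(-5) = 28
min = 23

23


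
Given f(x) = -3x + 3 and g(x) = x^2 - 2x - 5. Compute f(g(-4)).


g(-4) = 19
f(19) = -54

-54


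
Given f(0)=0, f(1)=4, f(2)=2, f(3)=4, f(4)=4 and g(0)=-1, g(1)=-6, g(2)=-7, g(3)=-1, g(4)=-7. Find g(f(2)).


f(2) = 2
g(2) = -7

-7


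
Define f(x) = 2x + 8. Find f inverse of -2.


Solve 2x + 8 = -2
x = (-2 - 8) / 2 = -5

-5


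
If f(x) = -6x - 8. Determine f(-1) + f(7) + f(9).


f(-1) = -2
f(7) = -50
f(9) = -62
Sum = -114

-114


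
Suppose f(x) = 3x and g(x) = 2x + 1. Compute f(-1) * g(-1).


f(-1) = -3
g(-1) = -1
Product = 3

3


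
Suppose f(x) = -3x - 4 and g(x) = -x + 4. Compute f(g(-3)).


g(-3) = 7
f(7) = -25

-25


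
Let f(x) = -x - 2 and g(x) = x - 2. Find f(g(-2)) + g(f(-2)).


f(g(-2)) = 2
g(f(-2)) = -2
Sum = 0

0


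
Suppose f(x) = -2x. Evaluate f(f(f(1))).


f(1) = -2
f(-2) = 4
f(4) = -8

-8


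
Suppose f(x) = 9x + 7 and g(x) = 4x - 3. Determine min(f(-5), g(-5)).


f(-5) = -38
g(-5) = -23
min = -38

-38


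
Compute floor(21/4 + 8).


21/4 = 5.25
5.25 + 8 = 13.25
floor(13.25) = 13

13


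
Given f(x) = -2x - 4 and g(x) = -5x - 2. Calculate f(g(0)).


g(0) = -2
f(-2) = 0

0


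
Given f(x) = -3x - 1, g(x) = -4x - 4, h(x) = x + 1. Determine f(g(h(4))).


h(4) = 5
g(5) = -24
f(-24) = 71

71


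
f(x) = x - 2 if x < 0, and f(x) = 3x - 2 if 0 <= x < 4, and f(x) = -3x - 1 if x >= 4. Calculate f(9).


-28


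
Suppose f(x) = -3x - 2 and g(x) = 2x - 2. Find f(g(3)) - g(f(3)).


f(g(3)) = -14
g(f(3)) = -24
Difference = 10

10


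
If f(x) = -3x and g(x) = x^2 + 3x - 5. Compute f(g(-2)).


21


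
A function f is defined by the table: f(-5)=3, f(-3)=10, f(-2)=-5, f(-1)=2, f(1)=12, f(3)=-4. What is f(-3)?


10


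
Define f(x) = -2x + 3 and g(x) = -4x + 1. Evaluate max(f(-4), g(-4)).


f(-4) = 11
g(-4) = 17
max = 17

17


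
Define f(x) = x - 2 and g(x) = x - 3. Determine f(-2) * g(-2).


f(-2) = -4
g(-2) = -5
Product = 20

20


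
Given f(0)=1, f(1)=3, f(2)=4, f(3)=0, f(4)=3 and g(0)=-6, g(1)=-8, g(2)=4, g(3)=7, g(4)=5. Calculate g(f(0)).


f(0) = 1
g(1) = -8

-8


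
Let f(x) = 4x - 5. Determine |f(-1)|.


f(-1) = -9
|-9| = 9

9


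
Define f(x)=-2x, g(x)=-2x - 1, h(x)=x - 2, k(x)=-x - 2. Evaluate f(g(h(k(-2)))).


k(-2) = 0
h(0) = -2
g(-2) = 3
f(3) = -6

-6


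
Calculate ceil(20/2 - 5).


20/2 = 10
10 - 5 = 5
ceil(5) = 5

5


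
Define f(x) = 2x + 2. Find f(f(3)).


f(3) = 8
f(8) = 18

18


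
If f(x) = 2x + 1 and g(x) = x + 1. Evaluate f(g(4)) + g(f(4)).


f(g(4)) = 11
g(f(4)) = 10
Sum = 21

21


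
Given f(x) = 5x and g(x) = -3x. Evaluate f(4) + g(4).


8


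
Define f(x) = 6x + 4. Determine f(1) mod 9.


f(1) = 10
10 mod 9 = 1

1


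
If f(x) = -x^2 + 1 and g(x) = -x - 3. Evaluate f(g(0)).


g(0) = -3
f(-3) = (-1)*(-3)^2 + 1 = -8

-8


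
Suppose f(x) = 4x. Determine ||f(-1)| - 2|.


f(-1) = -4
|-4| = 4
|4 - 2| = 2

2


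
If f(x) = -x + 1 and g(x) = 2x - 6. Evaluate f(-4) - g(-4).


f(-4) = 5
g(-4) = -14
Difference = 19

19


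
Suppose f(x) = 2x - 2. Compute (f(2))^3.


f(2) = 2
(2)^3 = 8

8


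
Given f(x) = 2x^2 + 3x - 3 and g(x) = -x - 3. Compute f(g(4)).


g(4) = -7
f(-7) = 2*(-7)^2 + 3*(-7) - 3 = 74

74


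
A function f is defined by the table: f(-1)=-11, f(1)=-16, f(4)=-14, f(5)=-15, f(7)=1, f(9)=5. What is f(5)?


-15


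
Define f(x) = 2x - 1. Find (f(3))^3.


f(3) = 5
(5)^3 = 125

125


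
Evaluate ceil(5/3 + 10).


12


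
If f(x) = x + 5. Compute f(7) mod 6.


f(7) = 12
12 mod 6 = 0

0


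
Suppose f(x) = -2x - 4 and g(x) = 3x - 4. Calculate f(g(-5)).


g(-5) = -19
f(-19) = 34

34


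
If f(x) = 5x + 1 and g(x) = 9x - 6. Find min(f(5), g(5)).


f(5) = 26
g(5) = 39
min = 26

26


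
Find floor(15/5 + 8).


11


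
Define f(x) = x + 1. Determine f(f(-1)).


f(-1) = 0
f(0) = 1

1


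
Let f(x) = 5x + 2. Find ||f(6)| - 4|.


f(6) = 32
|32| = 32
|32 - 4| = 28

28


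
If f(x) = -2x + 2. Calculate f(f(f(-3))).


f(-3) = 8
f(8) = -14
f(-14) = 30

30


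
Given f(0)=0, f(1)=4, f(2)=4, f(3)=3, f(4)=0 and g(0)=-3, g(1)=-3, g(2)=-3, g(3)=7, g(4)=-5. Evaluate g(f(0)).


f(0) = 0
g(0) = -3

-3


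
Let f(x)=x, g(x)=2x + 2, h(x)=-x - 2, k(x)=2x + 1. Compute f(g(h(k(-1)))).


0


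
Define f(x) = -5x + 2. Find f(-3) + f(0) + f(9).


-24


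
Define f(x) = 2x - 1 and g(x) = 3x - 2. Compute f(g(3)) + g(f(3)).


26


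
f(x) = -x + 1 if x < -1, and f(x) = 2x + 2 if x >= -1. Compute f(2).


2 satisfies x >= -1
f(2) = 6

6


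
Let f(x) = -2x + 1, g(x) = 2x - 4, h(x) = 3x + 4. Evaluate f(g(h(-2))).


h(-2) = -2
g(-2) = -8
f(-8) = 17

17


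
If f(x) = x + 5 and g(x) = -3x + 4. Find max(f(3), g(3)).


f(3) = 8
g(3) = -5
max = 8

8


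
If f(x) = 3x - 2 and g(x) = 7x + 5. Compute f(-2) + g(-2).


f(-2) = -8
g(-2) = -9
Sum = -17

-17


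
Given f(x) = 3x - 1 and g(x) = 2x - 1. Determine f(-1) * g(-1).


f(-1) = -4
g(-1) = -3
Product = 12

12


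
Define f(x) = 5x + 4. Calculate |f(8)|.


44


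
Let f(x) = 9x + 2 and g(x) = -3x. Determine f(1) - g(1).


14


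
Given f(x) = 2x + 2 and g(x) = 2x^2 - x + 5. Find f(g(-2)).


32


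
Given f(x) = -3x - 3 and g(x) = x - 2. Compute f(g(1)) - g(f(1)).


f(g(1)) = 0
g(f(1)) = -8
Difference = 8

8


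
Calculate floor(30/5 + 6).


30/5 = 6
6 + 6 = 12
floor(12) = 12

12


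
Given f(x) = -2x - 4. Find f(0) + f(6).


f(0) = -4
f(6) = -16
Sum = -20

-20


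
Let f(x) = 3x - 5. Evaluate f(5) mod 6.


f(5) = 10
10 mod 6 = 4

4


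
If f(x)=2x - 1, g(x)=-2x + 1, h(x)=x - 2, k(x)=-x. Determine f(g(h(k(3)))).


k(3) = -3
h(-3) = -5
g(-5) = 11
f(11) = 21

21


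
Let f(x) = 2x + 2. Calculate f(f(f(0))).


f(0) = 2
f(2) = 6
f(6) = 14

14


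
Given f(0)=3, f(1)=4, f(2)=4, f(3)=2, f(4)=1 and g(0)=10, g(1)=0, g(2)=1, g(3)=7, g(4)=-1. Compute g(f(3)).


f(3) = 2
g(2) = 1

1


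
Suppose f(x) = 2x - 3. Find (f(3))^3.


f(3) = 3
(3)^3 = 27

27


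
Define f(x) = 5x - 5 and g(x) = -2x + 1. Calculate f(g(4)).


g(4) = -7
f(-7) = -40

-40


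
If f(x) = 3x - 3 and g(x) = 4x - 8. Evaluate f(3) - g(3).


f(3) = 6
g(3) = 4
Difference = 2

2


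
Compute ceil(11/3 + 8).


11/3 = 3.6667
3.6667 + 8 = 11.6667
ceil(11.6667) = 12

12


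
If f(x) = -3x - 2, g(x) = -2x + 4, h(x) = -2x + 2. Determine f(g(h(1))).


h(1) = 0
g(0) = 4
f(4) = -14

-14


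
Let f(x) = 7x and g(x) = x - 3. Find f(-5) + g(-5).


f(-5) = -35
g(-5) = -8
Sum = -43

-43


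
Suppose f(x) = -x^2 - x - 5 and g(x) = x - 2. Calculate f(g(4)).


g(4) = 2
f(2) = (-1)*(2)^2 - 1*(2) - 5 = -11

-11


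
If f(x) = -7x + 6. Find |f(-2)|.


f(-2) = 20
|20| = 20

20


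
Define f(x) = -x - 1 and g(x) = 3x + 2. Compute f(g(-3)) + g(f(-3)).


f(g(-3)) = 6
g(f(-3)) = 8
Sum = 14

14


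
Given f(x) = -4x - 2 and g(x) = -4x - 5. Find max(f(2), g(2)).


f(2) = -10
g(2) = -13
max = -10

-10


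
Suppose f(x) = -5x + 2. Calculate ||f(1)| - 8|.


f(1) = -3
|-3| = 3
|3 - 8| = 5

5


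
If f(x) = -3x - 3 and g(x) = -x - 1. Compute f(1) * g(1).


12


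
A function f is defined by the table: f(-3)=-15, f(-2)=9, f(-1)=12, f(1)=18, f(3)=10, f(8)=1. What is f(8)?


Reading from the table at x = 8

1


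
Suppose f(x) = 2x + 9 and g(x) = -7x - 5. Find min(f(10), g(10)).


-75


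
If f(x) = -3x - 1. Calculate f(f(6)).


f(6) = -19
f(-19) = 56

56


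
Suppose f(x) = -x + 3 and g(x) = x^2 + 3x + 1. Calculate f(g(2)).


g(2) = 11
f(11) = -8

-8


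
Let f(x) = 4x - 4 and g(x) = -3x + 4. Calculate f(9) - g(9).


f(9) = 32
g(9) = -23
Difference = 55

55


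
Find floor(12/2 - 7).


12/2 = 6
6 - 7 = -1
floor(-1) = -1

-1


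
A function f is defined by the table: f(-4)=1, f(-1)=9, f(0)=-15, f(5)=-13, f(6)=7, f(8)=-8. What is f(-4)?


Reading from the table at x = -4

1


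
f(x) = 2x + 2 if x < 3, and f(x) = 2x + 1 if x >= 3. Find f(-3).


-4


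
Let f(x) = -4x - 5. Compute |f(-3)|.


f(-3) = 7
|7| = 7

7


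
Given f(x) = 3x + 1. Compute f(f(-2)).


f(-2) = -5
f(-5) = -14

-14


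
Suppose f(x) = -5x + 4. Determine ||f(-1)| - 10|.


1


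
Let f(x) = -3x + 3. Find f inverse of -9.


Solve -3x + 3 = -9
x = (-9 - 3) / (-3) = 4

4


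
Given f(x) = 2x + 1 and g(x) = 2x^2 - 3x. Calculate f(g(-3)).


g(-3) = 27
f(27) = 55

55


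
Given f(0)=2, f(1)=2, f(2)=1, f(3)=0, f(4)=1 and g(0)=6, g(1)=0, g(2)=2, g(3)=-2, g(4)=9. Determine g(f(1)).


f(1) = 2
g(2) = 2

2


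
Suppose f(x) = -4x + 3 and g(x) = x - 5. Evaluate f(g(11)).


g(11) = 6
f(6) = -21

-21


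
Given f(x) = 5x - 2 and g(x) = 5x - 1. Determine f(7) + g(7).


f(7) = 33
g(7) = 34
Sum = 67

67


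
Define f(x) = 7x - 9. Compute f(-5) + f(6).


-11


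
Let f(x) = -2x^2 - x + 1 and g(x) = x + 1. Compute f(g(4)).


g(4) = 5
f(5) = (-2)*(5)^2 - 1*(5) + 1 = -54

-54


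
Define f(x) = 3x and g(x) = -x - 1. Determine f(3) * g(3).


f(3) = 9
g(3) = -4
Product = -36

-36


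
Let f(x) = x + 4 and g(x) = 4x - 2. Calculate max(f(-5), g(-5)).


f(-5) = -1
g(-5) = -22
max = -1

-1


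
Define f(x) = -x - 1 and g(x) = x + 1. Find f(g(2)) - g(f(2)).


f(g(2)) = -4
g(f(2)) = -2
Difference = -2

-2


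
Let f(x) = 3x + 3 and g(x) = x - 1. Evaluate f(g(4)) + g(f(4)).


f(g(4)) = 12
g(f(4)) = 14
Sum = 26

26


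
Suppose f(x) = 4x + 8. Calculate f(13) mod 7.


f(13) = 60
60 mod 7 = 4

4


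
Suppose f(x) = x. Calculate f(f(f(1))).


f(1) = 1
f(1) = 1
f(1) = 1

1


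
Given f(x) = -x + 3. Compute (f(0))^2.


f(0) = 3
(3)^2 = 9

9


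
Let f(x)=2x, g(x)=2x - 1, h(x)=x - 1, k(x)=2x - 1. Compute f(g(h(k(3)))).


14


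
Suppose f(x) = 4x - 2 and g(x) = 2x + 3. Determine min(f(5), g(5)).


f(5) = 18
g(5) = 13
min = 13

13


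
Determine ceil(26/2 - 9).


26/2 = 13
13 - 9 = 4
ceil(4) = 4

4


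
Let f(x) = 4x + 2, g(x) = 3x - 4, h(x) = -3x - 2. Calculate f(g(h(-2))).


h(-2) = 4
g(4) = 8
f(8) = 34

34


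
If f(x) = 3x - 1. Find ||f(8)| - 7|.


16


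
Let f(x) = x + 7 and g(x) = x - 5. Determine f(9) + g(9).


f(9) = 16
g(9) = 4
Sum = 20

20


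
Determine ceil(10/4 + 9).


10/4 = 2.5
2.5 + 9 = 11.5
ceil(11.5) = 12

12


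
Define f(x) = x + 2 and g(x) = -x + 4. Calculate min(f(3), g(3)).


f(3) = 5
g(3) = 1
min = 1

1


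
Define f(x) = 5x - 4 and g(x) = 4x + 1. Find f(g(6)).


g(6) = 25
f(25) = 121

121


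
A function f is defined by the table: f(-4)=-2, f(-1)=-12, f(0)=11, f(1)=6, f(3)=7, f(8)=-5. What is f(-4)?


-2


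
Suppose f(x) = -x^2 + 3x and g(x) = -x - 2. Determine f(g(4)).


g(4) = -6
f(-6) = (-1)*(-6)^2 + 3*(-6) = -54

-54


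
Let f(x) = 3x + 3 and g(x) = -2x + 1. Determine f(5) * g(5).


f(5) = 18
g(5) = -9
Product = -162

-162


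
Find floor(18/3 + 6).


18/3 = 6
6 + 6 = 12
floor(12) = 12

12


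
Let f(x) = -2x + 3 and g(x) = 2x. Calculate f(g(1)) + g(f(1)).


f(g(1)) = -1
g(f(1)) = 2
Sum = 1

1


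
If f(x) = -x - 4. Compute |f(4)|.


8


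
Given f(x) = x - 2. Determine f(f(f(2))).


-4


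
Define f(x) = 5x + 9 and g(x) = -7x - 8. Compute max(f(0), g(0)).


f(0) = 9
g(0) = -8
max = 9

9


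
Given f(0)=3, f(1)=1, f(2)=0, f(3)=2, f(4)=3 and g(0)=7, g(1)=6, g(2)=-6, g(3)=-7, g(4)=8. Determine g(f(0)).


f(0) = 3
g(3) = -7

-7


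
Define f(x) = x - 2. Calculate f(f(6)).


f(6) = 4
f(4) = 2

2


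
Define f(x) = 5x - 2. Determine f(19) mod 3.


f(19) = 93
93 mod 3 = 0

0


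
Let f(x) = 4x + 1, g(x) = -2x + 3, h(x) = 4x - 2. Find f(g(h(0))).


h(0) = -2
g(-2) = 7
f(7) = 29

29


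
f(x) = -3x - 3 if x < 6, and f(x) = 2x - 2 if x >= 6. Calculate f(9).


9 satisfies x >= 6
f(9) = 16

16


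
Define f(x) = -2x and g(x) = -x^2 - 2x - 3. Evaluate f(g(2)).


g(2) = -11
f(-11) = 22

22


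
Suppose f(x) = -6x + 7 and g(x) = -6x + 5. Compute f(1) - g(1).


f(1) = 1
g(1) = -1
Difference = 2

2


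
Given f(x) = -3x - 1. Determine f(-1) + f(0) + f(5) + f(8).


f(-1) = 2
f(0) = -1
f(5) = -16
f(8) = -25
Sum = -40

-40


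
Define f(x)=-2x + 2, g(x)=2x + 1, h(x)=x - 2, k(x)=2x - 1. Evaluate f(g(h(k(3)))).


k(3) = 5
h(5) = 3
g(3) = 7
f(7) = -12

-12


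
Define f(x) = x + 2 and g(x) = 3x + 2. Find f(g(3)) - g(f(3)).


f(g(3)) = 13
g(f(3)) = 17
Difference = -4

-4


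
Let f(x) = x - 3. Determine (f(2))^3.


f(2) = -1
(-1)^3 = -1

-1


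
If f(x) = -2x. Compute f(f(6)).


24


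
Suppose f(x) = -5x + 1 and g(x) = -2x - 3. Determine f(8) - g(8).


-20


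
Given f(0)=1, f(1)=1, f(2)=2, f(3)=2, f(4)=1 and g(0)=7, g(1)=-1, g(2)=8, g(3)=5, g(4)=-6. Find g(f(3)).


f(3) = 2
g(2) = 8

8


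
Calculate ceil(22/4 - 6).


22/4 = 5.5
5.5 - 6 = -0.5
ceil(-0.5) = 0

0


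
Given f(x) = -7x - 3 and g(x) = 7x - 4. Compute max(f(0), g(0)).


f(0) = -3
g(0) = -4
max = -3

-3


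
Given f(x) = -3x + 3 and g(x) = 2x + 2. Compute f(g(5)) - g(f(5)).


f(g(5)) = -33
g(f(5)) = -22
Difference = -11

-11


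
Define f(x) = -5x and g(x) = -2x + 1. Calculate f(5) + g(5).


f(5) = -25
g(5) = -9
Sum = -34

-34


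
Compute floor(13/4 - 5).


13/4 = 3.25
3.25 - 5 = -1.75
floor(-1.75) = -2

-2


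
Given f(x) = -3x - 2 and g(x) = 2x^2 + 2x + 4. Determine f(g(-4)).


g(-4) = 28
f(28) = -86

-86


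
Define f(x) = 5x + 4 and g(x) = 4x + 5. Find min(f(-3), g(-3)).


f(-3) = -11
g(-3) = -7
min = -11

-11


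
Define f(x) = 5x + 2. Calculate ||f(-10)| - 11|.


f(-10) = -48
|-48| = 48
|48 - 11| = 37

37


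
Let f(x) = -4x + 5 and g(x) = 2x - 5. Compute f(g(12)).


g(12) = 19
f(19) = -71

-71


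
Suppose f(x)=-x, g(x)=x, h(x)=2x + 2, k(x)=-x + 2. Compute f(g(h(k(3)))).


k(3) = -1
h(-1) = 0
g(0) = 0
f(0) = 0

0


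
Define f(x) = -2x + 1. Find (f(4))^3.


-343


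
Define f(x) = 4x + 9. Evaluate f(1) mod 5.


f(1) = 13
13 mod 5 = 3

3


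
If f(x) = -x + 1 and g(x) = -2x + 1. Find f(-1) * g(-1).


f(-1) = 2
g(-1) = 3
Product = 6

6


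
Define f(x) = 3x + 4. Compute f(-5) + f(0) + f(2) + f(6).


25


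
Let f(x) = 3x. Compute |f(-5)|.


f(-5) = -15
|-15| = 15

15


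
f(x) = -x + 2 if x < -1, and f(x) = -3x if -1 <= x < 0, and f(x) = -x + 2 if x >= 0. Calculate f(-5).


7


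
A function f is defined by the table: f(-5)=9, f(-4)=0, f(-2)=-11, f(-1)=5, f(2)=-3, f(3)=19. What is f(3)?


19


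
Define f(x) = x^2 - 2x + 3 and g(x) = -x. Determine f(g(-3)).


g(-3) = 3
f(3) = 1*(3)^2 - 2*(3) + 3 = 6

6


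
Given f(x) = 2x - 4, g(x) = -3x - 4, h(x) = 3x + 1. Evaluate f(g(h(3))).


h(3) = 10
g(10) = -34
f(-34) = -72

-72


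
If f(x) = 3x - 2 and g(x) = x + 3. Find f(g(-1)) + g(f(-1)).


2


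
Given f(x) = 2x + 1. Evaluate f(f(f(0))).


f(0) = 1
f(1) = 3
f(3) = 7

7


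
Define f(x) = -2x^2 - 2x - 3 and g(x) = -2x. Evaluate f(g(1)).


g(1) = -2
f(-2) = (-2)*(-2)^2 - 2*(-2) - 3 = -7

-7


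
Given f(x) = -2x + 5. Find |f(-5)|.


15


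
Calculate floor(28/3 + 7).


28/3 = 9.3333
9.3333 + 7 = 16.3333
floor(16.3333) = 16

16


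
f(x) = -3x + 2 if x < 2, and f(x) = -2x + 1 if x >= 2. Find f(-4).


14


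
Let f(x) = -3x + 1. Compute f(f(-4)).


f(-4) = 13
f(13) = -38

-38


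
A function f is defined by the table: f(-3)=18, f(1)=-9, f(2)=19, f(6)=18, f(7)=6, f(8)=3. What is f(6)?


Reading from the table at x = 6

18


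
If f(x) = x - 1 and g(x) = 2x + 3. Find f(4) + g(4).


14


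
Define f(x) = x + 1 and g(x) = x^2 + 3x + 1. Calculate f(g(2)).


g(2) = 11
f(11) = 12

12


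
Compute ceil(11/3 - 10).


11/3 = 3.6667
3.6667 - 10 = -6.3333
ceil(-6.3333) = -6

-6


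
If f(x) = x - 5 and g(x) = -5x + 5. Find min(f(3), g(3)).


f(3) = -2
g(3) = -10
min = -10

-10


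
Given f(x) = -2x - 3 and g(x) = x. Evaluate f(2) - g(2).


f(2) = -7
g(2) = 2
Difference = -9

-9


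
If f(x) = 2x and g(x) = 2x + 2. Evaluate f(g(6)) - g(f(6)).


2


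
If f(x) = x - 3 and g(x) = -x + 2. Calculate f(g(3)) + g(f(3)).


f(g(3)) = -4
g(f(3)) = 2
Sum = -2

-2


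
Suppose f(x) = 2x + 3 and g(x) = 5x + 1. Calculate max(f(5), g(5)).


f(5) = 13
g(5) = 26
max = 26

26


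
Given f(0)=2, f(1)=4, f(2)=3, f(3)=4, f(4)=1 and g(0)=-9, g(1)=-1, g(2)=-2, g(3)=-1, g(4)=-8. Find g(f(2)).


f(2) = 3
g(3) = -1

-1


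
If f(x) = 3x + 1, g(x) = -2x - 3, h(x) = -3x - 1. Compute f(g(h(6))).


h(6) = -19
g(-19) = 35
f(35) = 106

106


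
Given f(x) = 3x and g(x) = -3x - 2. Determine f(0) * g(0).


f(0) = 0
g(0) = -2
Product = 0

0


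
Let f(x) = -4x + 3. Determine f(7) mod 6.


f(7) = -25
-25 mod 6 = 5

5


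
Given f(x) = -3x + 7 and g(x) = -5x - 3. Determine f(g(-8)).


-104


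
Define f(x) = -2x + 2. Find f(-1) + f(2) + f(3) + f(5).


f(-1) = 4
f(2) = -2
f(3) = -4
f(5) = -8
Sum = -10

-10


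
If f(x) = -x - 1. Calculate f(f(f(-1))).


f(-1) = 0
f(0) = -1
f(-1) = 0

0


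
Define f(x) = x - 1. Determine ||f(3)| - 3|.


f(3) = 2
|2| = 2
|2 - 3| = 1

1


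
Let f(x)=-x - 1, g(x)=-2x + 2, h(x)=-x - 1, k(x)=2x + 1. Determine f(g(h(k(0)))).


k(0) = 1
h(1) = -2
g(-2) = 6
f(6) = -7

-7


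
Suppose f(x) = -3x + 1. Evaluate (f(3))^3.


f(3) = -8
(-8)^3 = -512

-512


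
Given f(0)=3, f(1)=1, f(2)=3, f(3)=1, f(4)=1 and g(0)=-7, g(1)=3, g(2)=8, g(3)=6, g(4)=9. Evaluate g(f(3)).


3


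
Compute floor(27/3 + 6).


27/3 = 9
9 + 6 = 15
floor(15) = 15

15


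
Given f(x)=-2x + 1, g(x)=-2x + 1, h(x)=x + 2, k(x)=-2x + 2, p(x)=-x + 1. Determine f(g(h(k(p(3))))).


31


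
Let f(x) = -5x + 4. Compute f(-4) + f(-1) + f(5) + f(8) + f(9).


f(-4) = 24
f(-1) = 9
f(5) = -21
f(8) = -36
f(9) = -41
Sum = -65

-65


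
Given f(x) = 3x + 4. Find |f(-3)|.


f(-3) = -5
|-5| = 5

5


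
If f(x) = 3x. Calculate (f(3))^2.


81


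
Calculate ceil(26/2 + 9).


26/2 = 13
13 + 9 = 22
ceil(22) = 22

22


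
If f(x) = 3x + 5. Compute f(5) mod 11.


f(5) = 20
20 mod 11 = 9

9


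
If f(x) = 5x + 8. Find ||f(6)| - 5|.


f(6) = 38
|38| = 38
|38 - 5| = 33

33


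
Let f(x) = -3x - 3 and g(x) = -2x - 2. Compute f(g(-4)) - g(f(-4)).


f(g(-4)) = -21
g(f(-4)) = -20
Difference = -1

-1


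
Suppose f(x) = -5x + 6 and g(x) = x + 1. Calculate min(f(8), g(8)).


f(8) = -34
g(8) = 9
min = -34

-34


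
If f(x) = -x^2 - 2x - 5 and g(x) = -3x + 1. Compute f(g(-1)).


g(-1) = 4
f(4) = (-1)*(4)^2 - 2*(4) - 5 = -29

-29


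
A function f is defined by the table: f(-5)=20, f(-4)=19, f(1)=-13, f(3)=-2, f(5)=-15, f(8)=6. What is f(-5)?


Reading from the table at x = -5

20


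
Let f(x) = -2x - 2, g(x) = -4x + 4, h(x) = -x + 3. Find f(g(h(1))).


h(1) = 2
g(2) = -4
f(-4) = 6

6


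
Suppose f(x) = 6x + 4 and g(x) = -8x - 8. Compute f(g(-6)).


g(-6) = 40
f(40) = 244

244


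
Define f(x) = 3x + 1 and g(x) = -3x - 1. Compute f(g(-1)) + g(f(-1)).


f(g(-1)) = 7
g(f(-1)) = 5
Sum = 12

12


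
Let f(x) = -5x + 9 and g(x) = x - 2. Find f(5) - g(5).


-19


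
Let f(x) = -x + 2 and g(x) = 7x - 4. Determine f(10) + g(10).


f(10) = -8
g(10) = 66
Sum = 58

58


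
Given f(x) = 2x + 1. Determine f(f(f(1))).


f(1) = 3
f(3) = 7
f(7) = 15

15


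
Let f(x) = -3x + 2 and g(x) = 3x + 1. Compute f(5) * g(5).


f(5) = -13
g(5) = 16
Product = -208

-208


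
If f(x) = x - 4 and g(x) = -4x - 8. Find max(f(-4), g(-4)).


f(-4) = -8
g(-4) = 8
max = 8

8


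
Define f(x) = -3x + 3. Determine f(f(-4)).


f(-4) = 15
f(15) = -42

-42


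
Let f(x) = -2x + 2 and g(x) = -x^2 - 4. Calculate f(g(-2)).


g(-2) = -8
f(-8) = 18

18


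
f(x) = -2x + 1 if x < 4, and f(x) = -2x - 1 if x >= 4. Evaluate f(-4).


-4 satisfies x < 4
f(-4) = 9

9


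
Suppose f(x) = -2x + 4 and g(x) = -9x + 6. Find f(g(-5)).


-98


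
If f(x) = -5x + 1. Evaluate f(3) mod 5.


f(3) = -14
-14 mod 5 = 1

1


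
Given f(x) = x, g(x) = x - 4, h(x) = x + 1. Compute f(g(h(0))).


h(0) = 1
g(1) = -3
f(-3) = -3

-3


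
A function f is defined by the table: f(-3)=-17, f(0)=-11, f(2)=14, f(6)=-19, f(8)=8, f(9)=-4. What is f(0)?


Reading from the table at x = 0

-11


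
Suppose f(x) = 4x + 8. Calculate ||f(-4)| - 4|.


f(-4) = -8
|-8| = 8
|8 - 4| = 4

4


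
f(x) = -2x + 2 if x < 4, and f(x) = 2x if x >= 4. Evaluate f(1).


1 satisfies x < 4
f(1) = 0

0


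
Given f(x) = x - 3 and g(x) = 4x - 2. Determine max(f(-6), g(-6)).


f(-6) = -9
g(-6) = -26
max = -9

-9


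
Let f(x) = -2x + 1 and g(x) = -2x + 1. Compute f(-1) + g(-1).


f(-1) = 3
g(-1) = 3
Sum = 6

6


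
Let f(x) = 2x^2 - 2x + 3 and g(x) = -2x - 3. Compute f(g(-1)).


7


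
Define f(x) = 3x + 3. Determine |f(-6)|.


15


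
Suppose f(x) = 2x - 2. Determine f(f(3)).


f(3) = 4
f(4) = 6

6


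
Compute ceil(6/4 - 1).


6/4 = 1.5
1.5 - 1 = 0.5
ceil(0.5) = 1

1


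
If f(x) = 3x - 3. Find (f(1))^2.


f(1) = 0
(0)^2 = 0

0


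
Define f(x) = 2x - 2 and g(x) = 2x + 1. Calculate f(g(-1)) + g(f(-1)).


-11


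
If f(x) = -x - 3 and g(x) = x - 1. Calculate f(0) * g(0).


f(0) = -3
g(0) = -1
Product = 3

3


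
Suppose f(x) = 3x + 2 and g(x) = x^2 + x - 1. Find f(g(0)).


g(0) = -1
f(-1) = -1

-1


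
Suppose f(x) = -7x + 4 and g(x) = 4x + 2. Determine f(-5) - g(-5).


f(-5) = 39
g(-5) = -18
Difference = 57

57


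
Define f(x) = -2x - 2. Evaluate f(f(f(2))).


f(2) = -6
f(-6) = 10
f(10) = -22

-22


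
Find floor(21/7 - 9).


21/7 = 3
3 - 9 = -6
floor(-6) = -6

-6


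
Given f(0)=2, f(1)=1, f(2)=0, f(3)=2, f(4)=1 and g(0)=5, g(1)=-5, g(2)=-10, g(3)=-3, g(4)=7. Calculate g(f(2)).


f(2) = 0
g(0) = 5

5


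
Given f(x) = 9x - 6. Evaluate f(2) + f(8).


f(2) = 12
f(8) = 66
Sum = 78

78


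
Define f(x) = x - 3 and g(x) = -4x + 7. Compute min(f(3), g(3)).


f(3) = 0
g(3) = -5
min = -5

-5


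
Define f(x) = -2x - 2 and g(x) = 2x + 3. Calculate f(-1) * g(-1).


f(-1) = 0
g(-1) = 1
Product = 0

0


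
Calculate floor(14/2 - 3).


14/2 = 7
7 - 3 = 4
floor(4) = 4

4


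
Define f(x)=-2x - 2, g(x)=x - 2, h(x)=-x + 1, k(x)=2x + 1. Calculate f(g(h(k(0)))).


k(0) = 1
h(1) = 0
g(0) = -2
f(-2) = 2

2


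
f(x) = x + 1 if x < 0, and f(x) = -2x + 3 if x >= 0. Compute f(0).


0 satisfies x >= 0
f(0) = 3

3


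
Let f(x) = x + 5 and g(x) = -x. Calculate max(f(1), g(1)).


f(1) = 6
g(1) = -1
max = 6

6


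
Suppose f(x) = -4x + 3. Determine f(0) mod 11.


f(0) = 3
3 mod 11 = 3

3


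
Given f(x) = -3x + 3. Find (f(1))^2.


0


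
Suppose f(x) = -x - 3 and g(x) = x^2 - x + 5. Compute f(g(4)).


-20


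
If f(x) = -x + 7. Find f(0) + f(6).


f(0) = 7
f(6) = 1
Sum = 8

8


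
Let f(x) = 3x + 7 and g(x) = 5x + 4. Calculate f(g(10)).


g(10) = 54
f(54) = 169

169


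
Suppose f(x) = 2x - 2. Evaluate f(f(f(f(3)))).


f(3) = 4
f(4) = 6
f(6) = 10
f(10) = 18

18


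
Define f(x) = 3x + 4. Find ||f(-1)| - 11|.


f(-1) = 1
|1| = 1
|1 - 11| = 10

10


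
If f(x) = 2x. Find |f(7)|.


f(7) = 14
|14| = 14

14


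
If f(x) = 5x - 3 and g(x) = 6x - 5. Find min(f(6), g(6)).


f(6) = 27
g(6) = 31
min = 27

27


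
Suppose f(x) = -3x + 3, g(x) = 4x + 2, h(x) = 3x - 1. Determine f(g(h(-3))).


h(-3) = -10
g(-10) = -38
f(-38) = 117

117


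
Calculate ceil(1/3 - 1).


1/3 = 0.3333
0.3333 - 1 = -0.6667
ceil(-0.6667) = 0

0


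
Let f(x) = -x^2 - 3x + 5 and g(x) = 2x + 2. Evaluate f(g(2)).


g(2) = 6
f(6) = (-1)*(6)^2 - 3*(6) + 5 = -49

-49


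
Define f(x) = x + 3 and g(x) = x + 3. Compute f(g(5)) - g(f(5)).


f(g(5)) = 11
g(f(5)) = 11
Difference = 0

0


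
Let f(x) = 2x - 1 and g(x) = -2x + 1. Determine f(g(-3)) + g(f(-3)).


f(g(-3)) = 13
g(f(-3)) = 15
Sum = 28

28


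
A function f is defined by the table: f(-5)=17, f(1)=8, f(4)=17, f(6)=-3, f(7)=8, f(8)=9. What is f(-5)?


Reading from the table at x = -5

17


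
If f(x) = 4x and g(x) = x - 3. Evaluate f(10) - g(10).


f(10) = 40
g(10) = 7
Difference = 33

33


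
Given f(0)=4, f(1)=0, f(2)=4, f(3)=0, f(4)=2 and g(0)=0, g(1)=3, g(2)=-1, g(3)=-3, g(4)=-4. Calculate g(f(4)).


f(4) = 2
g(2) = -1

-1


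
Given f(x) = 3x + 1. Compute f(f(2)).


f(2) = 7
f(7) = 22

22


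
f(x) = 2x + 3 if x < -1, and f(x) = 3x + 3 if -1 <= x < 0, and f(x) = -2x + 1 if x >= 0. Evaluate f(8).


8 satisfies x >= 0
f(8) = -15

-15


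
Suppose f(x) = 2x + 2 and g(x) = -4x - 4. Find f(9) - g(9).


f(9) = 20
g(9) = -40
Difference = 60

60


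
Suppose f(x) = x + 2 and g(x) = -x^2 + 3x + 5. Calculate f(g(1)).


g(1) = 7
f(7) = 9

9


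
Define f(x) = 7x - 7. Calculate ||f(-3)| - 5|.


23


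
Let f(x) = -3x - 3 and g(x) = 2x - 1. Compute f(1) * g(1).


f(1) = -6
g(1) = 1
Product = -6

-6


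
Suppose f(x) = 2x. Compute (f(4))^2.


f(4) = 8
(8)^2 = 64

64


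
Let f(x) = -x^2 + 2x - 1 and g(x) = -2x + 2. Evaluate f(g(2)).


g(2) = -2
f(-2) = (-1)*(-2)^2 + 2*(-2) - 1 = -9

-9


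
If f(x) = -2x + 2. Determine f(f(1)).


f(1) = 0
f(0) = 2

2


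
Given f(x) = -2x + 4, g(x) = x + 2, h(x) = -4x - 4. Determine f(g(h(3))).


h(3) = -16
g(-16) = -14
f(-14) = 32

32


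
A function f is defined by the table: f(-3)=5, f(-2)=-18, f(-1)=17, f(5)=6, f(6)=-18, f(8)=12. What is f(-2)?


Reading from the table at x = -2

-18


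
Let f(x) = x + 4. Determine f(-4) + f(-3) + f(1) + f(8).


18


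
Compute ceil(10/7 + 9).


10/7 = 1.4286
1.4286 + 9 = 10.4286
ceil(10.4286) = 11

11


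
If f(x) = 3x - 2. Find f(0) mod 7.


f(0) = -2
-2 mod 7 = 5

5


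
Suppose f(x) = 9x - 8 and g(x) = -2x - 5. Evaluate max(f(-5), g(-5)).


f(-5) = -53
g(-5) = 5
max = 5

5


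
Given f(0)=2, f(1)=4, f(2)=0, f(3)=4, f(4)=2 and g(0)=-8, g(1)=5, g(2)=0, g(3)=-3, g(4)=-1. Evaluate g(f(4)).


f(4) = 2
g(2) = 0

0


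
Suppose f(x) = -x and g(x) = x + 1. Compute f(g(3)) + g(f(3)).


-6


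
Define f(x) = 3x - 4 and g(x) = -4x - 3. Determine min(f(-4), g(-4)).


f(-4) = -16
g(-4) = 13
min = -16

-16
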